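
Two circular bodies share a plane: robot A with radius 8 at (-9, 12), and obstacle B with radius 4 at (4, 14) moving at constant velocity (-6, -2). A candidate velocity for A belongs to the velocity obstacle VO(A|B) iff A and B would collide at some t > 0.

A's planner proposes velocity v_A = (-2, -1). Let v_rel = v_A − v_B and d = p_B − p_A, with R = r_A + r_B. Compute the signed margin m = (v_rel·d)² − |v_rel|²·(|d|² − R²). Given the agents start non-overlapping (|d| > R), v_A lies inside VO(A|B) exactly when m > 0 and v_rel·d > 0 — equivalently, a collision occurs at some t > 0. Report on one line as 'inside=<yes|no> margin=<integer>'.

d = (13, 2),  |d|² = 173;  R = 8+4 = 12,  c = 173−12² = 29
v_rel = (4, 1),  |v_rel|² = 17;  v_rel·d = (4)·(13) + (1)·(2) = 54
17·t² − 108·t + 29 = 0  ⇒  m = 54² − 17·29 = 2423
m = 2423 > 0,  v_rel·d = 54 > 0  ⇒  inside

inside=yes margin=2423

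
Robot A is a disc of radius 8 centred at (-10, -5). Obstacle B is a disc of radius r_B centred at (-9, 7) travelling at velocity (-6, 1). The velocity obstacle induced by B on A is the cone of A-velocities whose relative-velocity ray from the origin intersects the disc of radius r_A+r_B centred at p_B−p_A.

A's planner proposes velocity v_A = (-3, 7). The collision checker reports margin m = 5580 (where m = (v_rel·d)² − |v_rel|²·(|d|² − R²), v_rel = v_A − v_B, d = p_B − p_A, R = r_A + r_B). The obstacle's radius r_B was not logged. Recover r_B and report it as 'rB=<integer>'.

m = 5580
d = (1, 12);  v_rel = (3, 6),  |v_rel|² = 45
v_rel×d = (3)·(12) − (6)·(1) = 30
since m = R²·45 − 30²:  R² = (900 + 5580) / 45 = 144
R = √144 = 12  ⇒  r_B = 12 − 8 = 4

rB=4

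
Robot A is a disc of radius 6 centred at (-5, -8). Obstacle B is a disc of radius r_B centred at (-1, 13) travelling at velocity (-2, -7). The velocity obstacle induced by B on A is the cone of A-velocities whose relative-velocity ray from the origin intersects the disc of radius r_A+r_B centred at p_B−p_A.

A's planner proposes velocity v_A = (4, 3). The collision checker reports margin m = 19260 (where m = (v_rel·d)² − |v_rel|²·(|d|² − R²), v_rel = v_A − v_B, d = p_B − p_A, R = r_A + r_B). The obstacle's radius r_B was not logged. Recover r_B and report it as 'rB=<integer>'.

m = 19260
d = (4, 21);  v_rel = (6, 10),  |v_rel|² = 136
v_rel×d = (6)·(21) − (10)·(4) = 86
since m = R²·136 − 86²:  R² = (7396 + 19260) / 136 = 196
R = √196 = 14  ⇒  r_B = 14 − 6 = 8

rB=8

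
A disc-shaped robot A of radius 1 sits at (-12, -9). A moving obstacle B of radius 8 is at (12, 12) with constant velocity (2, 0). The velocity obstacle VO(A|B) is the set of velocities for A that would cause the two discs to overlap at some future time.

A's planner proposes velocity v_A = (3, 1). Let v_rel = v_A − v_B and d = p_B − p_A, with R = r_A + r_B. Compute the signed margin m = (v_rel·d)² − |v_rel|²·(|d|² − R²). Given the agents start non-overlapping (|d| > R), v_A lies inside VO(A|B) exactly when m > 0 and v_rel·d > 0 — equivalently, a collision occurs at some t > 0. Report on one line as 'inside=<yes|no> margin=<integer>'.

d = (24, 21),  |d|² = 1017;  R = 1+8 = 9,  c = 1017−9² = 936
v_rel = (1, 1),  |v_rel|² = 2;  v_rel·d = (1)·(24) + (1)·(21) = 45
2·t² − 90·t + 936 = 0  ⇒  m = 45² − 2·936 = 153
m = 153 > 0,  v_rel·d = 45 > 0  ⇒  inside

inside=yes margin=153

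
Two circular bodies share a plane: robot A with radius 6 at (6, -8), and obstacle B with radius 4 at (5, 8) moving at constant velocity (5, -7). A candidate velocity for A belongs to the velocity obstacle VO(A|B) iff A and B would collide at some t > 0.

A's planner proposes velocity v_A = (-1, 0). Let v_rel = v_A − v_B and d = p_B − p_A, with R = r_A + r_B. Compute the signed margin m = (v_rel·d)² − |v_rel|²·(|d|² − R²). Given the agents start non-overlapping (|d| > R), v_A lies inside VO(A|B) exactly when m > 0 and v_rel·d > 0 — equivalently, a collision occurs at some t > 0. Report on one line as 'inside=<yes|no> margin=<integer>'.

d = (-1, 16),  |d|² = 257;  R = 6+4 = 10,  c = 257−10² = 157
v_rel = (-6, 7),  |v_rel|² = 85;  v_rel·d = (-6)·(-1) + (7)·(16) = 118
85·t² − 236·t + 157 = 0  ⇒  m = 118² − 85·157 = 579
m = 579 > 0,  v_rel·d = 118 > 0  ⇒  inside

inside=yes margin=579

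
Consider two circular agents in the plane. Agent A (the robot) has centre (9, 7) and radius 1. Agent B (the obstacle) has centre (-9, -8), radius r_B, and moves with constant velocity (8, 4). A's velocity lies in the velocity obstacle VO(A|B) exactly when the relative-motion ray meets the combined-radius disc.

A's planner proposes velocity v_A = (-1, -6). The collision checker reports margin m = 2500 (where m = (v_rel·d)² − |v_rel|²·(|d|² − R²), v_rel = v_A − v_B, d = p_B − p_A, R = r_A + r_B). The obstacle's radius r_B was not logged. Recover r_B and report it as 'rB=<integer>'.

m = 2500
d = (-18, -15);  v_rel = (-9, -10),  |v_rel|² = 181
v_rel×d = (-9)·(-15) − (-10)·(-18) = -45
since m = R²·181 − (-45)²:  R² = (2025 + 2500) / 181 = 25
R = √25 = 5  ⇒  r_B = 5 − 1 = 4

rB=4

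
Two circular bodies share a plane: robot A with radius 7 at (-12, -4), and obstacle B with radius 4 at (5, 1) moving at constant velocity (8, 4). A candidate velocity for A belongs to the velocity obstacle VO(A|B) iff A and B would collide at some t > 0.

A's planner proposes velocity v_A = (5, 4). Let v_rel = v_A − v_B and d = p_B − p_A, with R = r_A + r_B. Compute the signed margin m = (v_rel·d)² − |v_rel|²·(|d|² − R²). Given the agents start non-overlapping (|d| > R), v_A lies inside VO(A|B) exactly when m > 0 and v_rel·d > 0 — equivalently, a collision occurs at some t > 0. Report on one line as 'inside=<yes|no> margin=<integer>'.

d = (17, 5),  |d|² = 314;  R = 7+4 = 11,  c = 314−11² = 193
v_rel = (-3, 0),  |v_rel|² = 9;  v_rel·d = (-3)·(17) + (0)·(5) = -51
9·t² + 102·t + 193 = 0  ⇒  m = (-51)² − 9·193 = 864
m = 864 > 0,  v_rel·d = -51 < 0  ⇒  outside

inside=no margin=864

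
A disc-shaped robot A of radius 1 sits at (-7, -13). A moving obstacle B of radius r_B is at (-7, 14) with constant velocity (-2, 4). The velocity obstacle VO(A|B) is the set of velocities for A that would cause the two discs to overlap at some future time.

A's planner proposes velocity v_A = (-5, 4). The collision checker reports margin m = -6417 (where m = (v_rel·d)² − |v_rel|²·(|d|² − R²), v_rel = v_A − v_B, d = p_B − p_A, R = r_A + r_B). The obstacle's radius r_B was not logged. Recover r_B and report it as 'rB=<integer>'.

m = -6417
d = (0, 27);  v_rel = (-3, 0),  |v_rel|² = 9
v_rel×d = (-3)·(27) − (0)·(0) = -81
since m = R²·9 − (-81)²:  R² = (6561 + -6417) / 9 = 16
R = √16 = 4  ⇒  r_B = 4 − 1 = 3

rB=3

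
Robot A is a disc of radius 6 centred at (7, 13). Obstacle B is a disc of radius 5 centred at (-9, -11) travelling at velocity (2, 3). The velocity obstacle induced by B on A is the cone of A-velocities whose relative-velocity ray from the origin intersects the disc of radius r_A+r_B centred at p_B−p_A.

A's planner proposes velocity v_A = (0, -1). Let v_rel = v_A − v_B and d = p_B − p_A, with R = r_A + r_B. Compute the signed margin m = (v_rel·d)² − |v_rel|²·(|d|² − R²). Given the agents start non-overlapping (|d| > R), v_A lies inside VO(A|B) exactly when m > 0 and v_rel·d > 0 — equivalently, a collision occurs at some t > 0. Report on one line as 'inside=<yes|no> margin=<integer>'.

d = (-16, -24),  |d|² = 832;  R = 6+5 = 11,  c = 832−11² = 711
v_rel = (-2, -4),  |v_rel|² = 20;  v_rel·d = (-2)·(-16) + (-4)·(-24) = 128
20·t² − 256·t + 711 = 0  ⇒  m = 128² − 20·711 = 2164
m = 2164 > 0,  v_rel·d = 128 > 0  ⇒  inside

inside=yes margin=2164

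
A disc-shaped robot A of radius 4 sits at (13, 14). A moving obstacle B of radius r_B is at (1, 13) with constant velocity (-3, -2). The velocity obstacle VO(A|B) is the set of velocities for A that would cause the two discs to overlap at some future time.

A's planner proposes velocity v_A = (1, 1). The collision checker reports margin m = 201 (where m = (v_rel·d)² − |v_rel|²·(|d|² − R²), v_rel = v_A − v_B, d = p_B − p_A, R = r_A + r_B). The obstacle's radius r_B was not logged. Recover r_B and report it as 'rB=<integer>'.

m = 201
d = (-12, -1);  v_rel = (4, 3),  |v_rel|² = 25
v_rel×d = (4)·(-1) − (3)·(-12) = 32
since m = R²·25 − 32²:  R² = (1024 + 201) / 25 = 49
R = √49 = 7  ⇒  r_B = 7 − 4 = 3

rB=3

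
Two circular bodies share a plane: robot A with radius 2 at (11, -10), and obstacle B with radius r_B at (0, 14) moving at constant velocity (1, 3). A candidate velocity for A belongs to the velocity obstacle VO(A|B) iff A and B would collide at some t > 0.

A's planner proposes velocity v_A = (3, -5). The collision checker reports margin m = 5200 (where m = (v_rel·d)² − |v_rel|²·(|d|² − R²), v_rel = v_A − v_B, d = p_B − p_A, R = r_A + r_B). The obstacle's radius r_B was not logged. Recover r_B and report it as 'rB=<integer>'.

m = 5200
d = (-11, 24);  v_rel = (2, -8),  |v_rel|² = 68
v_rel×d = (2)·(24) − (-8)·(-11) = -40
since m = R²·68 − (-40)²:  R² = (1600 + 5200) / 68 = 100
R = √100 = 10  ⇒  r_B = 10 − 2 = 8

rB=8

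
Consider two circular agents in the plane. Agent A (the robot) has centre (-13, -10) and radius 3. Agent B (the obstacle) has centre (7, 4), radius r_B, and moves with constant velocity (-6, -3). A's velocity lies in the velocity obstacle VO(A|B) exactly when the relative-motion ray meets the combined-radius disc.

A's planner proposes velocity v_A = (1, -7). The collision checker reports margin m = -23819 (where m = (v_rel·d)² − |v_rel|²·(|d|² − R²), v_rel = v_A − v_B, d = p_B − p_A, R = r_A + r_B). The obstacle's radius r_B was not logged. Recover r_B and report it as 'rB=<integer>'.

m = -23819
d = (20, 14);  v_rel = (7, -4),  |v_rel|² = 65
v_rel×d = (7)·(14) − (-4)·(20) = 178
since m = R²·65 − 178²:  R² = (31684 + -23819) / 65 = 121
R = √121 = 11  ⇒  r_B = 11 − 3 = 8

rB=8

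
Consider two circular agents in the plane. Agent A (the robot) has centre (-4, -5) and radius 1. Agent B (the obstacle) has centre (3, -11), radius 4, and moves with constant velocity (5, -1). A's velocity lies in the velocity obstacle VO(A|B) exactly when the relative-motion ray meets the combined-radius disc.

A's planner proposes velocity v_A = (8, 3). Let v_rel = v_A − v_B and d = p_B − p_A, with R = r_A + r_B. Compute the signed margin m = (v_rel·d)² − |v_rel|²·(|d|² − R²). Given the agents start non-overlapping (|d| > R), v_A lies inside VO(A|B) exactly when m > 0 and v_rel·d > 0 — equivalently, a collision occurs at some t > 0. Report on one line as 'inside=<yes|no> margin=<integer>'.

d = (7, -6),  |d|² = 85;  R = 1+4 = 5,  c = 85−5² = 60
v_rel = (3, 4),  |v_rel|² = 25;  v_rel·d = (3)·(7) + (4)·(-6) = -3
25·t² + 6·t + 60 = 0  ⇒  m = (-3)² − 25·60 = -1491
m = -1491 < 0,  v_rel·d = -3 < 0  ⇒  outside

inside=no margin=-1491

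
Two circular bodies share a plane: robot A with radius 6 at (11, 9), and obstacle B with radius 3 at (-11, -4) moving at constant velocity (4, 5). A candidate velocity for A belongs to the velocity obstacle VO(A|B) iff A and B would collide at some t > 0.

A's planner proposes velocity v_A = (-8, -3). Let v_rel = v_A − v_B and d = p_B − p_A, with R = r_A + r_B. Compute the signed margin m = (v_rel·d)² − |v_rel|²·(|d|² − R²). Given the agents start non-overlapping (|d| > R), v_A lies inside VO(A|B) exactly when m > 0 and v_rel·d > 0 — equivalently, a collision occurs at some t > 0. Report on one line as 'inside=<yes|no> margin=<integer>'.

d = (-22, -13),  |d|² = 653;  R = 6+3 = 9,  c = 653−9² = 572
v_rel = (-12, -8),  |v_rel|² = 208;  v_rel·d = (-12)·(-22) + (-8)·(-13) = 368
208·t² − 736·t + 572 = 0  ⇒  m = 368² − 208·572 = 16448
m = 16448 > 0,  v_rel·d = 368 > 0  ⇒  inside

inside=yes margin=16448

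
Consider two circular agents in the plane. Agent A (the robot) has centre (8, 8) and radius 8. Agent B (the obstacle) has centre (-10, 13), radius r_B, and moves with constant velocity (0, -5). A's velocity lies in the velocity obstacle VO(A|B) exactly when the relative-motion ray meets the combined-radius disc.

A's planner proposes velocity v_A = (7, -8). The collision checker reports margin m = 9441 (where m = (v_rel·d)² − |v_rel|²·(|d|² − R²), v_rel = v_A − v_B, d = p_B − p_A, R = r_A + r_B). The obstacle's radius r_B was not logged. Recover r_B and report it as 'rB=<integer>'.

m = 9441
d = (-18, 5);  v_rel = (7, -3),  |v_rel|² = 58
v_rel×d = (7)·(5) − (-3)·(-18) = -19
since m = R²·58 − (-19)²:  R² = (361 + 9441) / 58 = 169
R = √169 = 13  ⇒  r_B = 13 − 8 = 5

rB=5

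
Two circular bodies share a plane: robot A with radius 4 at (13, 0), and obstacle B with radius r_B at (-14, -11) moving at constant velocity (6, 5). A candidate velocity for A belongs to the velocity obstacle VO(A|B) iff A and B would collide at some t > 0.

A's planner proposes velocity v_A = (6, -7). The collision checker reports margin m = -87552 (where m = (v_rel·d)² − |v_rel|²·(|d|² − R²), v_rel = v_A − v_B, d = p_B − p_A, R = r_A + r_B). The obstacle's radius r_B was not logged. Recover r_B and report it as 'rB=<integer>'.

m = -87552
d = (-27, -11);  v_rel = (0, -12),  |v_rel|² = 144
v_rel×d = (0)·(-11) − (-12)·(-27) = -324
since m = R²·144 − (-324)²:  R² = (104976 + -87552) / 144 = 121
R = √121 = 11  ⇒  r_B = 11 − 4 = 7

rB=7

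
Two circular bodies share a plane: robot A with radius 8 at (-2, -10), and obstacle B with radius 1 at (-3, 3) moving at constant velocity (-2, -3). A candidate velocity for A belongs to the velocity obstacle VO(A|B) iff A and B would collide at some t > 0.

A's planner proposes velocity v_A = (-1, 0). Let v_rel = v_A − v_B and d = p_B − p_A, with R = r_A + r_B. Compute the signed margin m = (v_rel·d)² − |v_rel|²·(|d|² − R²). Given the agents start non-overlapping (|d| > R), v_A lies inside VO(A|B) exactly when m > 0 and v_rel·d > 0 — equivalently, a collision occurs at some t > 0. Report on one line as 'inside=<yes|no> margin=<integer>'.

d = (-1, 13),  |d|² = 170;  R = 8+1 = 9,  c = 170−9² = 89
v_rel = (1, 3),  |v_rel|² = 10;  v_rel·d = (1)·(-1) + (3)·(13) = 38
10·t² − 76·t + 89 = 0  ⇒  m = 38² − 10·89 = 554
m = 554 > 0,  v_rel·d = 38 > 0  ⇒  inside

inside=yes margin=554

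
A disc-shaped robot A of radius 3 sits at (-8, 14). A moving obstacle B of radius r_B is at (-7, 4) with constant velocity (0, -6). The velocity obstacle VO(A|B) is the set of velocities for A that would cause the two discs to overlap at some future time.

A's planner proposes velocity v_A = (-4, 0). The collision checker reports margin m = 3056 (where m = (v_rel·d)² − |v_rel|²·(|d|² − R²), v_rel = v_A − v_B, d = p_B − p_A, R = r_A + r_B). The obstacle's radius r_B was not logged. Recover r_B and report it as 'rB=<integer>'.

m = 3056
d = (1, -10);  v_rel = (-4, 6),  |v_rel|² = 52
v_rel×d = (-4)·(-10) − (6)·(1) = 34
since m = R²·52 − 34²:  R² = (1156 + 3056) / 52 = 81
R = √81 = 9  ⇒  r_B = 9 − 3 = 6

rB=6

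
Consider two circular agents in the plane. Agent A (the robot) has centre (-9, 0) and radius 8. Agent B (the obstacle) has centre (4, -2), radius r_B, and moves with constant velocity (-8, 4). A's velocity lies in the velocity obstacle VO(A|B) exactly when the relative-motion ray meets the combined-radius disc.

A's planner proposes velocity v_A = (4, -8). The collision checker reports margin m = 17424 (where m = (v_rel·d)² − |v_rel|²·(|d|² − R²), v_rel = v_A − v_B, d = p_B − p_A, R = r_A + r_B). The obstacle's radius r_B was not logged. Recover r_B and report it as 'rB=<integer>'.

m = 17424
d = (13, -2);  v_rel = (12, -12),  |v_rel|² = 288
v_rel×d = (12)·(-2) − (-12)·(13) = 132
since m = R²·288 − 132²:  R² = (17424 + 17424) / 288 = 121
R = √121 = 11  ⇒  r_B = 11 − 8 = 3

rB=3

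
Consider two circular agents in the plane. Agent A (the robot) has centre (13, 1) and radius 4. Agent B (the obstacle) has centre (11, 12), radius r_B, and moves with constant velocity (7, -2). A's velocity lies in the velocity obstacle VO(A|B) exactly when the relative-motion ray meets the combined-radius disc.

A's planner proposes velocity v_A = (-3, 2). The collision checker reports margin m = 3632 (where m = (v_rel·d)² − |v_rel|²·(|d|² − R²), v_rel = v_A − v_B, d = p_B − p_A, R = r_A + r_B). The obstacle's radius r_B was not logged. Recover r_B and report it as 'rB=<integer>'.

m = 3632
d = (-2, 11);  v_rel = (-10, 4),  |v_rel|² = 116
v_rel×d = (-10)·(11) − (4)·(-2) = -102
since m = R²·116 − (-102)²:  R² = (10404 + 3632) / 116 = 121
R = √121 = 11  ⇒  r_B = 11 − 4 = 7

rB=7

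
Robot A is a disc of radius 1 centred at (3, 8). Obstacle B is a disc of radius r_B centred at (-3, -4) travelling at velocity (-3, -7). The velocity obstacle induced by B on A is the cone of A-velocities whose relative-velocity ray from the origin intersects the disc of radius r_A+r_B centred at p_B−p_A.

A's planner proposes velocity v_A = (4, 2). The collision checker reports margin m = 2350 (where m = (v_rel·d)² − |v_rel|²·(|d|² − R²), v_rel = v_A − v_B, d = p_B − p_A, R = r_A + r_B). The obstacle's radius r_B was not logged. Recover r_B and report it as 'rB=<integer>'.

m = 2350
d = (-6, -12);  v_rel = (7, 9),  |v_rel|² = 130
v_rel×d = (7)·(-12) − (9)·(-6) = -30
since m = R²·130 − (-30)²:  R² = (900 + 2350) / 130 = 25
R = √25 = 5  ⇒  r_B = 5 − 1 = 4

rB=4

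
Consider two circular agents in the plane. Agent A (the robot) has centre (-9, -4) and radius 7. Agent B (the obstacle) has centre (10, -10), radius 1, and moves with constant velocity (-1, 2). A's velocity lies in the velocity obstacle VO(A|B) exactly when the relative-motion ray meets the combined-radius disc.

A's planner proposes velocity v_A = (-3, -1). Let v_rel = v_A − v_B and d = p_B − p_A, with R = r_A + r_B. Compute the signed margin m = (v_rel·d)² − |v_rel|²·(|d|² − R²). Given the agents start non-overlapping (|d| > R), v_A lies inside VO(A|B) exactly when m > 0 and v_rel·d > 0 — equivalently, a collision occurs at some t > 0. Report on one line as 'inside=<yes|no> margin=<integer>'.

d = (19, -6),  |d|² = 397;  R = 7+1 = 8,  c = 397−8² = 333
v_rel = (-2, -3),  |v_rel|² = 13;  v_rel·d = (-2)·(19) + (-3)·(-6) = -20
13·t² + 40·t + 333 = 0  ⇒  m = (-20)² − 13·333 = -3929
m = -3929 < 0,  v_rel·d = -20 < 0  ⇒  outside

inside=no margin=-3929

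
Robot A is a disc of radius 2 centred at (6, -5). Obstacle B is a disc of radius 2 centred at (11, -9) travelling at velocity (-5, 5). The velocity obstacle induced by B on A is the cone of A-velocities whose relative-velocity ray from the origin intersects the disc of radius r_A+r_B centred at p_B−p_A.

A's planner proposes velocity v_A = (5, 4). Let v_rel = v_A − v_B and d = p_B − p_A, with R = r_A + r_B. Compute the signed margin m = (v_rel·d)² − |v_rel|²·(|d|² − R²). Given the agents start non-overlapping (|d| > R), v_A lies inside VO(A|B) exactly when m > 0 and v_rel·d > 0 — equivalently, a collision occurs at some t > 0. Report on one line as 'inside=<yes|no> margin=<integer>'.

d = (5, -4),  |d|² = 41;  R = 2+2 = 4,  c = 41−4² = 25
v_rel = (10, -1),  |v_rel|² = 101;  v_rel·d = (10)·(5) + (-1)·(-4) = 54
101·t² − 108·t + 25 = 0  ⇒  m = 54² − 101·25 = 391
m = 391 > 0,  v_rel·d = 54 > 0  ⇒  inside

inside=yes margin=391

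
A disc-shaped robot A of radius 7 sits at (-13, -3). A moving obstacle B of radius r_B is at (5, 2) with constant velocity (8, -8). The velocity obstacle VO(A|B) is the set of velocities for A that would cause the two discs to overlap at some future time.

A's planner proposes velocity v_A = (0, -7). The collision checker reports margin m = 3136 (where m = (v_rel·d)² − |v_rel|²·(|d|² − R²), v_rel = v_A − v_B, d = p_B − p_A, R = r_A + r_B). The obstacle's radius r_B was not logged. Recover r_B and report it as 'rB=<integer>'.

m = 3136
d = (18, 5);  v_rel = (-8, 1),  |v_rel|² = 65
v_rel×d = (-8)·(5) − (1)·(18) = -58
since m = R²·65 − (-58)²:  R² = (3364 + 3136) / 65 = 100
R = √100 = 10  ⇒  r_B = 10 − 7 = 3

rB=3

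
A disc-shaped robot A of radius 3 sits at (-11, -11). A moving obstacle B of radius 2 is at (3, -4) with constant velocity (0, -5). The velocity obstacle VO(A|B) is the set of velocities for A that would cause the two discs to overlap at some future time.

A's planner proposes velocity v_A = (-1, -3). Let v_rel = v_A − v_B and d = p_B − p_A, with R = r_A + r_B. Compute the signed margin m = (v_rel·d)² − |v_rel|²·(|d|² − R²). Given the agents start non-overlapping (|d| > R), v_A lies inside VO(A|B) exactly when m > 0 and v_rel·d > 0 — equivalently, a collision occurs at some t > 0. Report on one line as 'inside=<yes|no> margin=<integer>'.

d = (14, 7),  |d|² = 245;  R = 3+2 = 5,  c = 245−5² = 220
v_rel = (-1, 2),  |v_rel|² = 5;  v_rel·d = (-1)·(14) + (2)·(7) = 0
5·t² − 0·t + 220 = 0  ⇒  m = 0² − 5·220 = -1100
m = -1100 < 0,  v_rel·d = 0 = 0  ⇒  outside

inside=no margin=-1100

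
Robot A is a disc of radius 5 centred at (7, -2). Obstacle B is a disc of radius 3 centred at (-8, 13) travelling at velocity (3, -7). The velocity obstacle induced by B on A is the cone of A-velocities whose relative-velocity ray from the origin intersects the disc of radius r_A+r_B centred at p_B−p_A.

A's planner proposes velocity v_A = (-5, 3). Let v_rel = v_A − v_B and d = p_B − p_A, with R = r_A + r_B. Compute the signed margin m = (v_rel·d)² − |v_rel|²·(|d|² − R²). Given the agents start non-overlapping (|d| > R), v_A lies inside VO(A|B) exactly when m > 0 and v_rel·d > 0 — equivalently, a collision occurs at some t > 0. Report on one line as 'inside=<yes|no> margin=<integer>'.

d = (-15, 15),  |d|² = 450;  R = 5+3 = 8,  c = 450−8² = 386
v_rel = (-8, 10),  |v_rel|² = 164;  v_rel·d = (-8)·(-15) + (10)·(15) = 270
164·t² − 540·t + 386 = 0  ⇒  m = 270² − 164·386 = 9596
m = 9596 > 0,  v_rel·d = 270 > 0  ⇒  inside

inside=yes margin=9596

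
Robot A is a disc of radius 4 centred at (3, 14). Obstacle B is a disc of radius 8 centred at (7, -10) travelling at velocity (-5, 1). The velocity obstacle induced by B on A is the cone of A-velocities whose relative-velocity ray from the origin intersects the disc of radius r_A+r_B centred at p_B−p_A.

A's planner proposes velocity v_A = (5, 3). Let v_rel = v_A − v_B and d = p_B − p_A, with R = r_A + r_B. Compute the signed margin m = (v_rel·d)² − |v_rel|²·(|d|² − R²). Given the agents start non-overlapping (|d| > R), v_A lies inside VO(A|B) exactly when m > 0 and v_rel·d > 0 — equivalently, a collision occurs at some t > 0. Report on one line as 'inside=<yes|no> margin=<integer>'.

d = (4, -24),  |d|² = 592;  R = 4+8 = 12,  c = 592−12² = 448
v_rel = (10, 2),  |v_rel|² = 104;  v_rel·d = (10)·(4) + (2)·(-24) = -8
104·t² + 16·t + 448 = 0  ⇒  m = (-8)² − 104·448 = -46528
m = -46528 < 0,  v_rel·d = -8 < 0  ⇒  outside

inside=no margin=-46528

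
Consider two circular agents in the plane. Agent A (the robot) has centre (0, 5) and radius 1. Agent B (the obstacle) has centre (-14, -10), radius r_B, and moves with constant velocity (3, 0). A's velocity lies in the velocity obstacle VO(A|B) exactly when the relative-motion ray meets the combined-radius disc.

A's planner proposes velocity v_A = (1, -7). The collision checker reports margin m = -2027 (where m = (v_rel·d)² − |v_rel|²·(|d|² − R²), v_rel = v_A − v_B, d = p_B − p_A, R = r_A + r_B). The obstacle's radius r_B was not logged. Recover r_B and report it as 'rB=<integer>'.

m = -2027
d = (-14, -15);  v_rel = (-2, -7),  |v_rel|² = 53
v_rel×d = (-2)·(-15) − (-7)·(-14) = -68
since m = R²·53 − (-68)²:  R² = (4624 + -2027) / 53 = 49
R = √49 = 7  ⇒  r_B = 7 − 1 = 6

rB=6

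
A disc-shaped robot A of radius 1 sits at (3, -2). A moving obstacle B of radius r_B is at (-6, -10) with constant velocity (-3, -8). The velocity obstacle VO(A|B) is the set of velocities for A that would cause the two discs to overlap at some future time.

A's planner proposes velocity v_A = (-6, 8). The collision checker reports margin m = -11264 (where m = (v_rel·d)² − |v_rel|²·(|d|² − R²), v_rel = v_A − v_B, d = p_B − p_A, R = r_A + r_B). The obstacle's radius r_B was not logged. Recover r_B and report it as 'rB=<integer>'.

m = -11264
d = (-9, -8);  v_rel = (-3, 16),  |v_rel|² = 265
v_rel×d = (-3)·(-8) − (16)·(-9) = 168
since m = R²·265 − 168²:  R² = (28224 + -11264) / 265 = 64
R = √64 = 8  ⇒  r_B = 8 − 1 = 7

rB=7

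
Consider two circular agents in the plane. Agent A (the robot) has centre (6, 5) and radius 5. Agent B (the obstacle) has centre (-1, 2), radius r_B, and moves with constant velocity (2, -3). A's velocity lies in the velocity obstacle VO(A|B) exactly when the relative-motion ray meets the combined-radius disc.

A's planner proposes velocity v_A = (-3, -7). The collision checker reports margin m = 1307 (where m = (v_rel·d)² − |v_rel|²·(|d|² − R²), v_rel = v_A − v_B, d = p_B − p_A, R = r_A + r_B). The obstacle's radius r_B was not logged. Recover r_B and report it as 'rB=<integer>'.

m = 1307
d = (-7, -3);  v_rel = (-5, -4),  |v_rel|² = 41
v_rel×d = (-5)·(-3) − (-4)·(-7) = -13
since m = R²·41 − (-13)²:  R² = (169 + 1307) / 41 = 36
R = √36 = 6  ⇒  r_B = 6 − 5 = 1

rB=1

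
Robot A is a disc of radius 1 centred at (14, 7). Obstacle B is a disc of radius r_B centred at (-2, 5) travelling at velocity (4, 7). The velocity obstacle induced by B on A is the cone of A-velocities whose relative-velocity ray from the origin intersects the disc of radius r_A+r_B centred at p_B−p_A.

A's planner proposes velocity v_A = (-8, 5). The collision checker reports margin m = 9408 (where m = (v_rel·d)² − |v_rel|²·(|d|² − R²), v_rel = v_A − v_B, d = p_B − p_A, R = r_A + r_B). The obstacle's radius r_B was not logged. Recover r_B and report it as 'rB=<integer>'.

m = 9408
d = (-16, -2);  v_rel = (-12, -2),  |v_rel|² = 148
v_rel×d = (-12)·(-2) − (-2)·(-16) = -8
since m = R²·148 − (-8)²:  R² = (64 + 9408) / 148 = 64
R = √64 = 8  ⇒  r_B = 8 − 1 = 7

rB=7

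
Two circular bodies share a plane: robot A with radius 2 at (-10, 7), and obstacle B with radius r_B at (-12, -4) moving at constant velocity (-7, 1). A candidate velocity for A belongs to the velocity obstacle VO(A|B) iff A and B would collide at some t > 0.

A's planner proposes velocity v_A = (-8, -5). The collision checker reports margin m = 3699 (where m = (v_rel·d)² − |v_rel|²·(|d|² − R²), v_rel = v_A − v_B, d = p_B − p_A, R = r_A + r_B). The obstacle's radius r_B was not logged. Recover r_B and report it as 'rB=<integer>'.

m = 3699
d = (-2, -11);  v_rel = (-1, -6),  |v_rel|² = 37
v_rel×d = (-1)·(-11) − (-6)·(-2) = -1
since m = R²·37 − (-1)²:  R² = (1 + 3699) / 37 = 100
R = √100 = 10  ⇒  r_B = 10 − 2 = 8

rB=8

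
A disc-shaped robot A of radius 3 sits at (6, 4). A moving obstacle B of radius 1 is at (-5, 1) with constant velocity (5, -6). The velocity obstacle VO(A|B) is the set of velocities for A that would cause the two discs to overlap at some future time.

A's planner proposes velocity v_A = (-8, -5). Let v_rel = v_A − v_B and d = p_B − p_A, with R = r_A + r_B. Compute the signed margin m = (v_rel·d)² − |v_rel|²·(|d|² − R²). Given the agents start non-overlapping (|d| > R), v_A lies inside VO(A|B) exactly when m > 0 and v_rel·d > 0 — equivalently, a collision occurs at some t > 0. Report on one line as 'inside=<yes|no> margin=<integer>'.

d = (-11, -3),  |d|² = 130;  R = 3+1 = 4,  c = 130−4² = 114
v_rel = (-13, 1),  |v_rel|² = 170;  v_rel·d = (-13)·(-11) + (1)·(-3) = 140
170·t² − 280·t + 114 = 0  ⇒  m = 140² − 170·114 = 220
m = 220 > 0,  v_rel·d = 140 > 0  ⇒  inside

inside=yes margin=220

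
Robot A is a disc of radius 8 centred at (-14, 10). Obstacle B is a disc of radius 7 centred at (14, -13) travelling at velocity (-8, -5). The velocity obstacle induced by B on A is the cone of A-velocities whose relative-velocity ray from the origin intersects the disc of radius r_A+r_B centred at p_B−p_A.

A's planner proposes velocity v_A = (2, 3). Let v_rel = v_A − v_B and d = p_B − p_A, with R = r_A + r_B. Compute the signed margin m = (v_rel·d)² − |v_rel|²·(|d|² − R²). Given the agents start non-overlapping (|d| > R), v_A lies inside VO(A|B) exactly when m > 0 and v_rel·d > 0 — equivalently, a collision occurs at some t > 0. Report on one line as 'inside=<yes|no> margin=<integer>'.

d = (28, -23),  |d|² = 1313;  R = 8+7 = 15,  c = 1313−15² = 1088
v_rel = (10, 8),  |v_rel|² = 164;  v_rel·d = (10)·(28) + (8)·(-23) = 96
164·t² − 192·t + 1088 = 0  ⇒  m = 96² − 164·1088 = -169216
m = -169216 < 0,  v_rel·d = 96 > 0  ⇒  outside

inside=no margin=-169216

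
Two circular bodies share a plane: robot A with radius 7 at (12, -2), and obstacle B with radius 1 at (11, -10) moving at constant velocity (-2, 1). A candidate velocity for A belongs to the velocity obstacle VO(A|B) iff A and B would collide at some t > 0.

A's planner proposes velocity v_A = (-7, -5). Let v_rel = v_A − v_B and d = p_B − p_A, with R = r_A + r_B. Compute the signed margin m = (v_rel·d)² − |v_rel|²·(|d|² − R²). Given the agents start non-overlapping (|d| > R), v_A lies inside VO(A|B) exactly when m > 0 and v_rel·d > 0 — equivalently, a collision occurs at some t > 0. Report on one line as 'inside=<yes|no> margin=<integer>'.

d = (-1, -8),  |d|² = 65;  R = 7+1 = 8,  c = 65−8² = 1
v_rel = (-5, -6),  |v_rel|² = 61;  v_rel·d = (-5)·(-1) + (-6)·(-8) = 53
61·t² − 106·t + 1 = 0  ⇒  m = 53² − 61·1 = 2748
m = 2748 > 0,  v_rel·d = 53 > 0  ⇒  inside

inside=yes margin=2748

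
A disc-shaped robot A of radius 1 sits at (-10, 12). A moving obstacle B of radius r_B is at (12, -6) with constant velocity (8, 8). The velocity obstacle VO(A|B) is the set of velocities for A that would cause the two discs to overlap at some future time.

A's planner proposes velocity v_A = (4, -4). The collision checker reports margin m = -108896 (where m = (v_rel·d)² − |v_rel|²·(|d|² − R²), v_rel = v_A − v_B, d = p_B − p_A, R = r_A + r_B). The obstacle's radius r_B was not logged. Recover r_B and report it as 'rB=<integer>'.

m = -108896
d = (22, -18);  v_rel = (-4, -12),  |v_rel|² = 160
v_rel×d = (-4)·(-18) − (-12)·(22) = 336
since m = R²·160 − 336²:  R² = (112896 + -108896) / 160 = 25
R = √25 = 5  ⇒  r_B = 5 − 1 = 4

rB=4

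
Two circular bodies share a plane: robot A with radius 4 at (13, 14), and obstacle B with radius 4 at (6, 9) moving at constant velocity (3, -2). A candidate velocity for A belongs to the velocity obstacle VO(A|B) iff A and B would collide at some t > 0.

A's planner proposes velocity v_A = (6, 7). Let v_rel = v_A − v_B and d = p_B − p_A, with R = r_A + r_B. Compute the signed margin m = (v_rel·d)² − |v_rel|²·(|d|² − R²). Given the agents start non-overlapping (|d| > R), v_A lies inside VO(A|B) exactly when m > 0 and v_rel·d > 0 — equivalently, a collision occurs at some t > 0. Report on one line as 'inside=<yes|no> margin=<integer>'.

d = (-7, -5),  |d|² = 74;  R = 4+4 = 8,  c = 74−8² = 10
v_rel = (3, 9),  |v_rel|² = 90;  v_rel·d = (3)·(-7) + (9)·(-5) = -66
90·t² + 132·t + 10 = 0  ⇒  m = (-66)² − 90·10 = 3456
m = 3456 > 0,  v_rel·d = -66 < 0  ⇒  outside

inside=no margin=3456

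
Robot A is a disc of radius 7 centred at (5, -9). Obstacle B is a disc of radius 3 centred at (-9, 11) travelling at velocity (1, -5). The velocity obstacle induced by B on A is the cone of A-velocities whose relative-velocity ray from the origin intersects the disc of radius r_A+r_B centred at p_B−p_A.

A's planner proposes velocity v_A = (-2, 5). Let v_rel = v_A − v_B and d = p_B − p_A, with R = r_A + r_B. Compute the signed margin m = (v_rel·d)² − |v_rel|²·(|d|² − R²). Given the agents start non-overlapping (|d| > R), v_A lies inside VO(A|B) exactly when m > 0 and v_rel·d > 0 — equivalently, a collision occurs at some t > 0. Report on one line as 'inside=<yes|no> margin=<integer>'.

d = (-14, 20),  |d|² = 596;  R = 7+3 = 10,  c = 596−10² = 496
v_rel = (-3, 10),  |v_rel|² = 109;  v_rel·d = (-3)·(-14) + (10)·(20) = 242
109·t² − 484·t + 496 = 0  ⇒  m = 242² − 109·496 = 4500
m = 4500 > 0,  v_rel·d = 242 > 0  ⇒  inside

inside=yes margin=4500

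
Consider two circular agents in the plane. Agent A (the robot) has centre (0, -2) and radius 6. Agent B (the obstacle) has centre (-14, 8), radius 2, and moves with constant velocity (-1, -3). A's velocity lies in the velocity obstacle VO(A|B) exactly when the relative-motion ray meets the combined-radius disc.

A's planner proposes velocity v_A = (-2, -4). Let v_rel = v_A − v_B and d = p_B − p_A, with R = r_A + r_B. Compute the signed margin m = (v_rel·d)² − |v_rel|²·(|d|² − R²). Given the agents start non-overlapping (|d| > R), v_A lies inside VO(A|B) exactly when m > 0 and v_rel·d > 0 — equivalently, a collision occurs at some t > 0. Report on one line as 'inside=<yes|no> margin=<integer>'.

d = (-14, 10),  |d|² = 296;  R = 6+2 = 8,  c = 296−8² = 232
v_rel = (-1, -1),  |v_rel|² = 2;  v_rel·d = (-1)·(-14) + (-1)·(10) = 4
2·t² − 8·t + 232 = 0  ⇒  m = 4² − 2·232 = -448
m = -448 < 0,  v_rel·d = 4 > 0  ⇒  outside

inside=no margin=-448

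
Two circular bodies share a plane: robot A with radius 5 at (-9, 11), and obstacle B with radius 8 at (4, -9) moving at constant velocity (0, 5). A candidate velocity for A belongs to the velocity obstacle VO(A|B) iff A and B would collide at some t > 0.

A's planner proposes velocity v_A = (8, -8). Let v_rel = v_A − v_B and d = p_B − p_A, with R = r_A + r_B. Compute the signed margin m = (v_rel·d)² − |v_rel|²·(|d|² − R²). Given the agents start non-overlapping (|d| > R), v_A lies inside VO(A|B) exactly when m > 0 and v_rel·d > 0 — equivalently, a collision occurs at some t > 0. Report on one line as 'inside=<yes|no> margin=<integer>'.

d = (13, -20),  |d|² = 569;  R = 5+8 = 13,  c = 569−13² = 400
v_rel = (8, -13),  |v_rel|² = 233;  v_rel·d = (8)·(13) + (-13)·(-20) = 364
233·t² − 728·t + 400 = 0  ⇒  m = 364² − 233·400 = 39296
m = 39296 > 0,  v_rel·d = 364 > 0  ⇒  inside

inside=yes margin=39296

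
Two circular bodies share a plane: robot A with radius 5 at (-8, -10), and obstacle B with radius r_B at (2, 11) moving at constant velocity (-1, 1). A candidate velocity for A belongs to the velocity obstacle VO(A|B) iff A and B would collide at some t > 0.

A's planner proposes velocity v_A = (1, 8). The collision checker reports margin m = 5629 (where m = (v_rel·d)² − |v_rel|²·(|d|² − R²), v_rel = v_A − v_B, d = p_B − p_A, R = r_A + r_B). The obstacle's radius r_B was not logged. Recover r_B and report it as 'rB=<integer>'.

m = 5629
d = (10, 21);  v_rel = (2, 7),  |v_rel|² = 53
v_rel×d = (2)·(21) − (7)·(10) = -28
since m = R²·53 − (-28)²:  R² = (784 + 5629) / 53 = 121
R = √121 = 11  ⇒  r_B = 11 − 5 = 6

rB=6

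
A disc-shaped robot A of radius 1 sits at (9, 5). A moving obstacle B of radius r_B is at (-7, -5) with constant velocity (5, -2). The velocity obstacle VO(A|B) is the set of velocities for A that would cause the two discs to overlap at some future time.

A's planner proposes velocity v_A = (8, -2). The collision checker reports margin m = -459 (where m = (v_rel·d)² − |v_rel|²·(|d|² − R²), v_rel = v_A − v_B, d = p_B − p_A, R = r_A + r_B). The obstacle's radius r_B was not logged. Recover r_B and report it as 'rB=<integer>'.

m = -459
d = (-16, -10);  v_rel = (3, 0),  |v_rel|² = 9
v_rel×d = (3)·(-10) − (0)·(-16) = -30
since m = R²·9 − (-30)²:  R² = (900 + -459) / 9 = 49
R = √49 = 7  ⇒  r_B = 7 − 1 = 6

rB=6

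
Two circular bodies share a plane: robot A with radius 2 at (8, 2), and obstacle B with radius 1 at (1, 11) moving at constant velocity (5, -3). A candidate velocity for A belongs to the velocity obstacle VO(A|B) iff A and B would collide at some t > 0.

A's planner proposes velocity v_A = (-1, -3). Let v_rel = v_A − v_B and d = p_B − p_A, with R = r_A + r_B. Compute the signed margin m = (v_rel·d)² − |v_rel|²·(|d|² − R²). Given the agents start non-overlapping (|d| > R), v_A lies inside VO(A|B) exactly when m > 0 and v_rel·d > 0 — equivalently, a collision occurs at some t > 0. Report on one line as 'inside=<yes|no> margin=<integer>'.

d = (-7, 9),  |d|² = 130;  R = 2+1 = 3,  c = 130−3² = 121
v_rel = (-6, 0),  |v_rel|² = 36;  v_rel·d = (-6)·(-7) + (0)·(9) = 42
36·t² − 84·t + 121 = 0  ⇒  m = 42² − 36·121 = -2592
m = -2592 < 0,  v_rel·d = 42 > 0  ⇒  outside

inside=no margin=-2592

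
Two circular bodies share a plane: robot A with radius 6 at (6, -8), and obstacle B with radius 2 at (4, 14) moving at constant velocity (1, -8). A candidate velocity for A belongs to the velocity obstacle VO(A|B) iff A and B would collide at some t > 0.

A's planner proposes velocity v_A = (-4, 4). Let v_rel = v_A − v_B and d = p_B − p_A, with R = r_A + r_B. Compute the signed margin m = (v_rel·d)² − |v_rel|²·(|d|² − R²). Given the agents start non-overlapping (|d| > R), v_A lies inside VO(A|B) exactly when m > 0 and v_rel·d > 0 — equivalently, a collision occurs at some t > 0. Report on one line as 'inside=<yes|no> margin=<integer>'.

d = (-2, 22),  |d|² = 488;  R = 6+2 = 8,  c = 488−8² = 424
v_rel = (-5, 12),  |v_rel|² = 169;  v_rel·d = (-5)·(-2) + (12)·(22) = 274
169·t² − 548·t + 424 = 0  ⇒  m = 274² − 169·424 = 3420
m = 3420 > 0,  v_rel·d = 274 > 0  ⇒  inside

inside=yes margin=3420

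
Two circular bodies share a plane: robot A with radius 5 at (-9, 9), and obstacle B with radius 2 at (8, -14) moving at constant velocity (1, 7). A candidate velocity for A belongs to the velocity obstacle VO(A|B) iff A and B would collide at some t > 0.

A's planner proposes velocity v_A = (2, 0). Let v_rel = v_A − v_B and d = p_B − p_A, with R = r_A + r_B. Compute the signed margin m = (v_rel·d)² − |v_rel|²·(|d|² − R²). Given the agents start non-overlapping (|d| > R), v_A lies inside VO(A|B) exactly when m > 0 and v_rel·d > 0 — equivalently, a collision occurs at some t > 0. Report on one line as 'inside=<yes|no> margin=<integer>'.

d = (17, -23),  |d|² = 818;  R = 5+2 = 7,  c = 818−7² = 769
v_rel = (1, -7),  |v_rel|² = 50;  v_rel·d = (1)·(17) + (-7)·(-23) = 178
50·t² − 356·t + 769 = 0  ⇒  m = 178² − 50·769 = -6766
m = -6766 < 0,  v_rel·d = 178 > 0  ⇒  outside

inside=no margin=-6766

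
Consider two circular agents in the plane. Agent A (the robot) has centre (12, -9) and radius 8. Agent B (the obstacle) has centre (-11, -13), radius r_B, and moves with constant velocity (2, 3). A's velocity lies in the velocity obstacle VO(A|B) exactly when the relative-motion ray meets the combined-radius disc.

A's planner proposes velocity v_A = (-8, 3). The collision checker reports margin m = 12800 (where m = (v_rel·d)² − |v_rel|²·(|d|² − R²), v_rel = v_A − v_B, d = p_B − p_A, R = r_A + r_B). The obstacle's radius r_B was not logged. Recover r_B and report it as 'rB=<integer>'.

m = 12800
d = (-23, -4);  v_rel = (-10, 0),  |v_rel|² = 100
v_rel×d = (-10)·(-4) − (0)·(-23) = 40
since m = R²·100 − 40²:  R² = (1600 + 12800) / 100 = 144
R = √144 = 12  ⇒  r_B = 12 − 8 = 4

rB=4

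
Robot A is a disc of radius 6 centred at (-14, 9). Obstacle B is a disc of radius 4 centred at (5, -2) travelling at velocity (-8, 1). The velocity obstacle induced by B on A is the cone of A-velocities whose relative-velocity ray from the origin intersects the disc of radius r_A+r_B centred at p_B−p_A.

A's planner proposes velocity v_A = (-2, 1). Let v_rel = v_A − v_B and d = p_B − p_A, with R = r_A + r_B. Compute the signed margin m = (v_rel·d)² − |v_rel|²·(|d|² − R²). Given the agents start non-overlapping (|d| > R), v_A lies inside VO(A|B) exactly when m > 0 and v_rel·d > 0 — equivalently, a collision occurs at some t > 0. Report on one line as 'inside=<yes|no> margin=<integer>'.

d = (19, -11),  |d|² = 482;  R = 6+4 = 10,  c = 482−10² = 382
v_rel = (6, 0),  |v_rel|² = 36;  v_rel·d = (6)·(19) + (0)·(-11) = 114
36·t² − 228·t + 382 = 0  ⇒  m = 114² − 36·382 = -756
m = -756 < 0,  v_rel·d = 114 > 0  ⇒  outside

inside=no margin=-756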